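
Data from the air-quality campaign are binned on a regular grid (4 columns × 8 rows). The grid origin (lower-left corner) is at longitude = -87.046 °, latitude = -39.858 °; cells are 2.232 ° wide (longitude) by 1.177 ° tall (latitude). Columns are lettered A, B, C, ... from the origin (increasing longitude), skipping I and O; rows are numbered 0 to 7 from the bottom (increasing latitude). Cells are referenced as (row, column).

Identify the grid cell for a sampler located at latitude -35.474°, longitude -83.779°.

(3, B)

Column index: ⌊(-83.779 − -87.046) / 2.232⌋ = ⌊1.464⌋ = 1 → column B
Row offset from origin: ⌊(-35.474 − -39.858) / 1.177⌋ = ⌊3.725⌋ = 3 → row 3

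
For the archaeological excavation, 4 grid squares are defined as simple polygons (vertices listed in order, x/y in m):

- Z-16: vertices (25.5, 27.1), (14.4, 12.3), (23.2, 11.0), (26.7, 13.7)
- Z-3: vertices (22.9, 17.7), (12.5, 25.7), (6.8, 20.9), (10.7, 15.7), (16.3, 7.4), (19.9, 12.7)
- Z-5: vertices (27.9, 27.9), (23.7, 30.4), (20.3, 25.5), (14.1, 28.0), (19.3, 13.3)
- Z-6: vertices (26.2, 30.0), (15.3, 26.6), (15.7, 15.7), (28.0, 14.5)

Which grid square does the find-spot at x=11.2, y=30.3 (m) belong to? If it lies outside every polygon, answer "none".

none

Cast a ray rightward from (11.2, 30.3). For each polygon, the edges (by vertex number in listed order) whose endpoints lie on opposite sides of y = 30.3, where each meets that height, and whether that is right or left of the point:
Z-16: no edge straddles that height → 0 crossings.
Z-3: no edge straddles that height → 0 crossings.
Z-5: 1–2 at x≈23.87 (right), 2–3 at x≈23.63 (right) → 2 crossings.
Z-6: no edge straddles that height → 0 crossings.
All counts are even, so the point lies outside every listed polygon.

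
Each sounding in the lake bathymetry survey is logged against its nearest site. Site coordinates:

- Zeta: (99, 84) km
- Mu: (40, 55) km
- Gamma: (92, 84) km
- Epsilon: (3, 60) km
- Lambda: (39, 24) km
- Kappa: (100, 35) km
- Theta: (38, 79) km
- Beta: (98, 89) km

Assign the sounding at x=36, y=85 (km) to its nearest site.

Theta

Squared distances to each site:
Zeta: 3970.000; Mu: 916.000; Gamma: 3137.000; Epsilon: 1714.000; Lambda: 3730.000; Kappa: 6596.000; Theta: 40.000; Beta: 3860.000.
Minimum at Theta.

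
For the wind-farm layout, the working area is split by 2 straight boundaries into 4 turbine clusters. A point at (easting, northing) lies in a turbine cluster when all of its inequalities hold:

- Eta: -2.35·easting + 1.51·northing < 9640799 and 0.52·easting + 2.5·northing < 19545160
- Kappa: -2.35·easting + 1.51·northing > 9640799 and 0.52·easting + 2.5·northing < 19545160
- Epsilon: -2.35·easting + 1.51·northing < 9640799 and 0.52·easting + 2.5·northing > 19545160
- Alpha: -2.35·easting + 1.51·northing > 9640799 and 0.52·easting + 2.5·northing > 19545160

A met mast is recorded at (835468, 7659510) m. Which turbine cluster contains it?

Epsilon

-2.35·835468 + 1.51·7659510 = 9602510.300, which is < 9640799
0.52·835468 + 2.5·7659510 = 19583218.360, which is > 19545160
This sign pattern matches Epsilon.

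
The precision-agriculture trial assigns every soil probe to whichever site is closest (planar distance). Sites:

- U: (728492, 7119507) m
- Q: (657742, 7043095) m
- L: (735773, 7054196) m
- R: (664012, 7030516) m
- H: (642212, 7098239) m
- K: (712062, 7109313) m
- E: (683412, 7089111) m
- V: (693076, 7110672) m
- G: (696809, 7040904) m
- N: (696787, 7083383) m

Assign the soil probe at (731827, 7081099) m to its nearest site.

L

Squared distances to each site:
U: 1486296689.000; Q: 6932891241.000; L: 739342325.000; R: 7157514114.000; H: 8324627825.000; K: 1186685021.000; E: 2408204369.000; V: 2376202330.000; G: 2841898349.000; N: 1233018256.000.
Minimum at L.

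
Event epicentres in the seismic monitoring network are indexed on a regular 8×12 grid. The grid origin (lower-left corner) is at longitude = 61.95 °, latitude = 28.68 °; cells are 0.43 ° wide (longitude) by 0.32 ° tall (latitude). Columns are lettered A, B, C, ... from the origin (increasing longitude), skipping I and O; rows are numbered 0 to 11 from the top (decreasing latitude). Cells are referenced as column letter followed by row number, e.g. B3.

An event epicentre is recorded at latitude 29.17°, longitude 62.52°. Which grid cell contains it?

Column index: ⌊(62.52 − 61.95) / 0.43⌋ = ⌊1.326⌋ = 1 → column B
Row offset from origin: ⌊(29.17 − 28.68) / 0.32⌋ = ⌊1.531⌋ = 1 → row 10 (counted from top)

B10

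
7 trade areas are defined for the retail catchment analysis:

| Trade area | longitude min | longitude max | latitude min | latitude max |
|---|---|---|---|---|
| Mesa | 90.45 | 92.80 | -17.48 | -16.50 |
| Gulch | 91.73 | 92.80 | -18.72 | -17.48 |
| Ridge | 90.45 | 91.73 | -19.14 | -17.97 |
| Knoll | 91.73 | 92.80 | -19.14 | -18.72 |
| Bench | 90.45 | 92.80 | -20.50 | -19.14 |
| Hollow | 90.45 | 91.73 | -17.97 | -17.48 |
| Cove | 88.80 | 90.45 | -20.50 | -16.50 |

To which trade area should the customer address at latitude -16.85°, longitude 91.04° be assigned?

Mesa

The point has longitude = 91.04 and latitude = -16.85.
Only Mesa satisfies 90.45 ≤ longitude ≤ 92.80 and -17.48 ≤ latitude ≤ -16.50.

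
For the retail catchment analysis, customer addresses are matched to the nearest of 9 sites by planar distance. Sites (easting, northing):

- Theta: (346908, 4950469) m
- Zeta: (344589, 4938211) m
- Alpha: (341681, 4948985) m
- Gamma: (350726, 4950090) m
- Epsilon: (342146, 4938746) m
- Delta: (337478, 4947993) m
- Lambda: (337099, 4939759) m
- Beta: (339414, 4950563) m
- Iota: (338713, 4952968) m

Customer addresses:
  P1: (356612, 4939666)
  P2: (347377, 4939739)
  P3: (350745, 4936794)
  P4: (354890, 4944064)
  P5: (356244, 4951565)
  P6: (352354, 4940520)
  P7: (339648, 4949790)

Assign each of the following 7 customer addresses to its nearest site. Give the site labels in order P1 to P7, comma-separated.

P1 → Gamma (d²=143304772.00)
P2 → Zeta (d²=10107728.00)
P3 → Zeta (d²=39904225.00)
P4 → Gamma (d²=53651572.00)
P5 → Gamma (d²=32623949.00)
P6 → Zeta (d²=65626706.00)
P7 → Beta (d²=652285.00)

Gamma, Zeta, Zeta, Gamma, Gamma, Zeta, Beta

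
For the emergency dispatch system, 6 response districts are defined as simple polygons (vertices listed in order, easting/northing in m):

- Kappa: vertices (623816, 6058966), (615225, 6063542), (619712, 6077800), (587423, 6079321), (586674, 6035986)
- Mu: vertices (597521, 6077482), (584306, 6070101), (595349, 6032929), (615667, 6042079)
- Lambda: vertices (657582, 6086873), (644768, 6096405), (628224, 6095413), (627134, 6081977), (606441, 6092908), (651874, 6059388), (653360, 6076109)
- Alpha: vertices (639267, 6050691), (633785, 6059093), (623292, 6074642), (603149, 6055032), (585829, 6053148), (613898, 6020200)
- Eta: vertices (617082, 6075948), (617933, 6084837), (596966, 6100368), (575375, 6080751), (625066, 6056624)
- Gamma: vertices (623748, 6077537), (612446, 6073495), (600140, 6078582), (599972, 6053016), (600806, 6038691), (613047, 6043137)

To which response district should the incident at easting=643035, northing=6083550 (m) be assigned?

Lambda

Cast a ray rightward from (643035, 6083550). For each polygon, the edges (by vertex number in listed order) whose endpoints lie on opposite sides of northing = 6083550, where each meets that height, and whether that is right or left of the point:
Kappa: no edge straddles that height → 0 crossings.
Mu: no edge straddles that height → 0 crossings.
Lambda: 3–4 at easting≈627261.6 (left), 4–5 at easting≈624156.2 (left), 5–6 at easting≈619124.8 (left), 7–1 at easting≈656278.6 (right) → 1 crossing.
Alpha: no edge straddles that height → 0 crossings.
Eta: 1–2 at easting≈617809.8 (left), 3–4 at easting≈578455.7 (left) → 0 crossings.
Gamma: no edge straddles that height → 0 crossings.
Only Lambda has an odd count, so the point is inside Lambda.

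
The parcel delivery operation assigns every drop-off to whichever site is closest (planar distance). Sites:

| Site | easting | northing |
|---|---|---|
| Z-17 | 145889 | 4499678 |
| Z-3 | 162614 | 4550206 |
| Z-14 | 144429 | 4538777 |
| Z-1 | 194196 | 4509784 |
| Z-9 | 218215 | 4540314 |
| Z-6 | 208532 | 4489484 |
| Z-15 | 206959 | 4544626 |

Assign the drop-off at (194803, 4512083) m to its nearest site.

Squared distances to each site:
Z-17: 2546463421.000; Z-3: 2489494850.000; Z-14: 3250109512.000; Z-1: 5653850.000; Z-9: 1345111105.000; Z-6: 699200242.000; Z-15: 1206815185.000.
Minimum at Z-1.

Z-1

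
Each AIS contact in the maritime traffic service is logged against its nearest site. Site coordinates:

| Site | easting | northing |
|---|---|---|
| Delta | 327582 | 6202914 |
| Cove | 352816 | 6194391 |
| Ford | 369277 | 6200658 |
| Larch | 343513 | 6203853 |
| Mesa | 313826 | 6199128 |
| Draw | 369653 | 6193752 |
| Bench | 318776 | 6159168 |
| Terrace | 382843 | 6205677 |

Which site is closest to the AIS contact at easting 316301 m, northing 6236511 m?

Squared distances to each site:
Delta: 1256019370.000; Cove: 3107439625.000; Ford: 4091894185.000; Larch: 1807037908.000; Mesa: 1403614314.000; Draw: 4674767985.000; Bench: 5988065274.000; Terrace: 5378573320.000.
Minimum at Delta.

Delta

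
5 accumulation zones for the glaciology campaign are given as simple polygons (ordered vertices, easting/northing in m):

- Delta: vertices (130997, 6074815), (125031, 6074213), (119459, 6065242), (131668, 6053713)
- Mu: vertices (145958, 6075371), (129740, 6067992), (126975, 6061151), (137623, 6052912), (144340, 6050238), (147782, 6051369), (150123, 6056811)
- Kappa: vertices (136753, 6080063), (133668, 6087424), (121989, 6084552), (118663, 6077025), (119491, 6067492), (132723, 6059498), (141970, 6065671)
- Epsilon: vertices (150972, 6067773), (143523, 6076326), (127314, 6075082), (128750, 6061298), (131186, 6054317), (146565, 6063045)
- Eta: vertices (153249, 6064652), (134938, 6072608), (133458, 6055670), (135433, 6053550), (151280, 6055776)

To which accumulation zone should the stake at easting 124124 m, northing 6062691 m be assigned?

Cast a ray rightward from (124124, 6062691). For each polygon, the edges (by vertex number in listed order) whose endpoints lie on opposite sides of northing = 6062691, where each meets that height, and whether that is right or left of the point:
Delta: 3–4 at easting≈122160.5 (left), 4–1 at easting≈131382.5 (right) → 1 crossing.
Mu: 2–3 at easting≈127597.4 (right), 7–1 at easting≈148803.5 (right) → 2 crossings.
Kappa: 5–6 at easting≈127437.8 (right), 6–7 at easting≈137506.0 (right) → 2 crossings.
Epsilon: 3–4 at easting≈128604.9 (right), 5–6 at easting≈145941.2 (right) → 2 crossings.
Eta: 2–3 at easting≈134071.5 (right), 5–1 at easting≈152814.0 (right) → 2 crossings.
Only Delta has an odd count, so the point is inside Delta.

Delta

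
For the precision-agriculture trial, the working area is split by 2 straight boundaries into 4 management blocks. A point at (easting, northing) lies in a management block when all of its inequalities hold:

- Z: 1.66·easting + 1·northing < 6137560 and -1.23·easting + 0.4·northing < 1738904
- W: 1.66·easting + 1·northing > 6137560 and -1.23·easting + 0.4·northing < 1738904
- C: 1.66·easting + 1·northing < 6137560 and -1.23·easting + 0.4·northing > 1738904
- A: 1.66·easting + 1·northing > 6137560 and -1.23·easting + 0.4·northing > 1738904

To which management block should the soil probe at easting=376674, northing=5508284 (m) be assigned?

C

1.66·376674 + 1·5508284 = 6133562.840, which is < 6137560
-1.23·376674 + 0.4·5508284 = 1740004.580, which is > 1738904
This sign pattern matches C.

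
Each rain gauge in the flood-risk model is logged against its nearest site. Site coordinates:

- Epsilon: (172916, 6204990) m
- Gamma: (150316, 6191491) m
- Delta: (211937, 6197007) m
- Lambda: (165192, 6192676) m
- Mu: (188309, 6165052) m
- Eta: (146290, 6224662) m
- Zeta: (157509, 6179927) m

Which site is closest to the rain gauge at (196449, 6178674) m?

Mu

Squared distances to each site:
Epsilon: 1246333945.000; Gamma: 2292529178.000; Delta: 575977033.000; Lambda: 1173056053.000; Mu: 251818484.000; Eta: 4630821425.000; Zeta: 1517893609.000.
Minimum at Mu.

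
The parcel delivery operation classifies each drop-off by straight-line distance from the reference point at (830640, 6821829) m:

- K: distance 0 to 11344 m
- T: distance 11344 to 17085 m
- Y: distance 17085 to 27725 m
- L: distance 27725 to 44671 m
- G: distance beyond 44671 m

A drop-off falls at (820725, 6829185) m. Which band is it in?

Distance = √((820725−830640)² + (6829185−6821829)²) = √(98307225.000 + 54110736.000) = 12345.767 m.
11344 ≤ 12345.767 < 17085 → T.

T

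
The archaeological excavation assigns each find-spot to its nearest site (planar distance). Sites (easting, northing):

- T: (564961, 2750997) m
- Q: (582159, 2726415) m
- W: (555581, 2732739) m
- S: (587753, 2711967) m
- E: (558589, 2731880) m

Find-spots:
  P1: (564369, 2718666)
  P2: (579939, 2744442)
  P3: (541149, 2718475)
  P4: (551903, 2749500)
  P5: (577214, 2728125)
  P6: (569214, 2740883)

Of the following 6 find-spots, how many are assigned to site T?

P1 → E
P2 → T
P3 → W
P4 → T
P5 → Q
P6 → T
3 of the 6 go to T.

3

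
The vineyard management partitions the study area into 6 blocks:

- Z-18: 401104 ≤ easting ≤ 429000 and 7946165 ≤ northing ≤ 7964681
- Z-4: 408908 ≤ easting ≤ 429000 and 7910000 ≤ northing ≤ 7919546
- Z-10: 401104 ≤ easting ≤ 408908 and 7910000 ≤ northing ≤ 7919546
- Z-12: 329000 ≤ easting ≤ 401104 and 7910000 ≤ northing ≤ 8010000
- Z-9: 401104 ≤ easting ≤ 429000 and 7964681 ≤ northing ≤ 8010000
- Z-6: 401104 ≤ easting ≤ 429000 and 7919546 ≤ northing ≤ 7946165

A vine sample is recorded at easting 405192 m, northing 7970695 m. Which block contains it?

Z-9

The point has easting = 405192 and northing = 7970695.
Only Z-9 satisfies 401104 ≤ easting ≤ 429000 and 7964681 ≤ northing ≤ 8010000.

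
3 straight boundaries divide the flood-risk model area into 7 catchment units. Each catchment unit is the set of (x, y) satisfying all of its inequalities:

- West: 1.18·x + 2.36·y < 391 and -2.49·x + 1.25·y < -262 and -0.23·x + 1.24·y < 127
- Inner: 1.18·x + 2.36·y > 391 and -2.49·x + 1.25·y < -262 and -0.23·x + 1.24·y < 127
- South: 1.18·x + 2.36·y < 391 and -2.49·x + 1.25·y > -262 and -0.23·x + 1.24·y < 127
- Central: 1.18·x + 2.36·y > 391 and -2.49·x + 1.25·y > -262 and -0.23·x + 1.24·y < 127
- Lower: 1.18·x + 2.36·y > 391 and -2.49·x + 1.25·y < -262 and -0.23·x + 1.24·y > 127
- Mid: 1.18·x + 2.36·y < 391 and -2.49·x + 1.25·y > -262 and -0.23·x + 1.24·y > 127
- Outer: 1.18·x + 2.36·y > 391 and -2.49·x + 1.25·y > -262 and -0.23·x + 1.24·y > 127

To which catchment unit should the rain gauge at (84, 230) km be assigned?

1.18·84 + 2.36·230 = 641.920, which is > 391
-2.49·84 + 1.25·230 = 78.340, which is > -262
-0.23·84 + 1.24·230 = 265.880, which is > 127
This sign pattern matches Outer.

Outer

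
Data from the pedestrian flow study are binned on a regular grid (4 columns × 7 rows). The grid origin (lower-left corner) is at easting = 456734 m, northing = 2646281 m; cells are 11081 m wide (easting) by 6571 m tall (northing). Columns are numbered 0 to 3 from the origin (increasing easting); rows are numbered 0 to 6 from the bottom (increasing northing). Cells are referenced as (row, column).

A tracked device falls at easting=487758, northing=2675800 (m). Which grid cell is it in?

Column index: ⌊(487758 − 456734) / 11081⌋ = ⌊2.800⌋ = 2
Row offset from origin: ⌊(2675800 − 2646281) / 6571⌋ = ⌊4.492⌋ = 4 → row 4

(4, 2)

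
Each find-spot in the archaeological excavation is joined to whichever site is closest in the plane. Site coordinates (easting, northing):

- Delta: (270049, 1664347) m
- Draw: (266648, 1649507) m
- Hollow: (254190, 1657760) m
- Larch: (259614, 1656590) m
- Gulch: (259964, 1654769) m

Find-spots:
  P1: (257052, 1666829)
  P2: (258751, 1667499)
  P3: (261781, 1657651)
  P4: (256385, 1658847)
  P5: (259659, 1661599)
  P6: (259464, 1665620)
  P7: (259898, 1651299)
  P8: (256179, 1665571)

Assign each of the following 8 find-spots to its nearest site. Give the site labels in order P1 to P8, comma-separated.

P1 → Hollow (d²=90437805.00)
P2 → Hollow (d²=115650842.00)
P3 → Larch (d²=5821610.00)
P4 → Hollow (d²=5999594.00)
P5 → Larch (d²=25092106.00)
P6 → Larch (d²=81563400.00)
P7 → Gulch (d²=12045256.00)
P8 → Hollow (d²=64967842.00)

Hollow, Hollow, Larch, Hollow, Larch, Larch, Gulch, Hollow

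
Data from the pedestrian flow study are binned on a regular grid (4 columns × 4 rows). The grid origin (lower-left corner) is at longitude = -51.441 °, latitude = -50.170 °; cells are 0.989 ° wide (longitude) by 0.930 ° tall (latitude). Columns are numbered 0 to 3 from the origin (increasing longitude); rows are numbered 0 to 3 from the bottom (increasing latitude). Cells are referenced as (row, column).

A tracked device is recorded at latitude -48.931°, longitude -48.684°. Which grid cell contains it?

(1, 2)

Column index: ⌊(-48.684 − -51.441) / 0.989⌋ = ⌊2.788⌋ = 2
Row offset from origin: ⌊(-48.931 − -50.170) / 0.930⌋ = ⌊1.332⌋ = 1 → row 1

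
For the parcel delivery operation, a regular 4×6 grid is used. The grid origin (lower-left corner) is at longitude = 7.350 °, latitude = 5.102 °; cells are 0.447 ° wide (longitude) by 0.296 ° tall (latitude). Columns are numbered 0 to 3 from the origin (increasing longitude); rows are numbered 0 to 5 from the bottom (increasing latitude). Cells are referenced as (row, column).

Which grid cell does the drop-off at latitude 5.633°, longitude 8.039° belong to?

(1, 1)

Column index: ⌊(8.039 − 7.350) / 0.447⌋ = ⌊1.541⌋ = 1
Row offset from origin: ⌊(5.633 − 5.102) / 0.296⌋ = ⌊1.794⌋ = 1 → row 1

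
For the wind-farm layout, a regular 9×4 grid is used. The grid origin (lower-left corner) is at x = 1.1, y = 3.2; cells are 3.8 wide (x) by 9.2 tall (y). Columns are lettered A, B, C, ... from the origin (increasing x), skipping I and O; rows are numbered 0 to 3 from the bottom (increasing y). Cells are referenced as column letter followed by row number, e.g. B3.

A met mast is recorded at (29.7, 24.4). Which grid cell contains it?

H2

Column index: ⌊(29.7 − 1.1) / 3.8⌋ = ⌊7.526⌋ = 7 → column H
Row offset from origin: ⌊(24.4 − 3.2) / 9.2⌋ = ⌊2.304⌋ = 2 → row 2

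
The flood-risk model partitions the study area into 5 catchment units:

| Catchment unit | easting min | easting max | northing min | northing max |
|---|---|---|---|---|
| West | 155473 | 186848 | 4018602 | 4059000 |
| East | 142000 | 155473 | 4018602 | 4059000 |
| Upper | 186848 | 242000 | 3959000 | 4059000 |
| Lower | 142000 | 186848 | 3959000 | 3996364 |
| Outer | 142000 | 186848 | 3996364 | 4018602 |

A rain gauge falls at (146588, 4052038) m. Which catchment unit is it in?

The point has easting = 146588 and northing = 4052038.
Only East satisfies 142000 ≤ easting ≤ 155473 and 4018602 ≤ northing ≤ 4059000.

East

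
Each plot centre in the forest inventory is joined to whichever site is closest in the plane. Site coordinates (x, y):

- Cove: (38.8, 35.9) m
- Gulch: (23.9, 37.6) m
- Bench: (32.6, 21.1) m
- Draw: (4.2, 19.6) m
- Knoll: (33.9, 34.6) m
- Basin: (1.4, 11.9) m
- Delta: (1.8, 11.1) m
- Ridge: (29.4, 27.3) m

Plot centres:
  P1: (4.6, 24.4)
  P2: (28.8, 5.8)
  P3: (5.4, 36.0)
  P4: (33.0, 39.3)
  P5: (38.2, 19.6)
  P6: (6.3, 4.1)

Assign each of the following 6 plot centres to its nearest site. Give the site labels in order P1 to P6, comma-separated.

Draw, Bench, Draw, Knoll, Bench, Delta

P1 → Draw (d²=23.20)
P2 → Bench (d²=248.53)
P3 → Draw (d²=270.40)
P4 → Knoll (d²=22.90)
P5 → Bench (d²=33.61)
P6 → Delta (d²=69.25)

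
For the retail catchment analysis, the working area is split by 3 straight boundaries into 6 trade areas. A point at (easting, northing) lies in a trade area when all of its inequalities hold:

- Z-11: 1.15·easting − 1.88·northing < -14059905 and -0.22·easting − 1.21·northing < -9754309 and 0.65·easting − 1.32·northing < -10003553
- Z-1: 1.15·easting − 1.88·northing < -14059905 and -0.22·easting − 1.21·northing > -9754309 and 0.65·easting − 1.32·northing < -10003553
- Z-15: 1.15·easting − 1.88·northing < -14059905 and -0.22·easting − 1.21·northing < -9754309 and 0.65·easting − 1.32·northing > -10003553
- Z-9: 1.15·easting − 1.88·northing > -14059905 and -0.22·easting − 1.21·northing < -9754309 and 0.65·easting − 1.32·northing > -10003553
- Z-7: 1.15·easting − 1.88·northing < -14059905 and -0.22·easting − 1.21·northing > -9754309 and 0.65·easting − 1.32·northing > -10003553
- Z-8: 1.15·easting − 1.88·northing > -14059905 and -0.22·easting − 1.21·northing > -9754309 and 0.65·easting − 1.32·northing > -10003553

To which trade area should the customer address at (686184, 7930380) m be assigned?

1.15·686184 − 1.88·7930380 = -14120002.800, which is < -14059905
-0.22·686184 − 1.21·7930380 = -9746720.280, which is > -9754309
0.65·686184 − 1.32·7930380 = -10022082.000, which is < -10003553
This sign pattern matches Z-1.

Z-1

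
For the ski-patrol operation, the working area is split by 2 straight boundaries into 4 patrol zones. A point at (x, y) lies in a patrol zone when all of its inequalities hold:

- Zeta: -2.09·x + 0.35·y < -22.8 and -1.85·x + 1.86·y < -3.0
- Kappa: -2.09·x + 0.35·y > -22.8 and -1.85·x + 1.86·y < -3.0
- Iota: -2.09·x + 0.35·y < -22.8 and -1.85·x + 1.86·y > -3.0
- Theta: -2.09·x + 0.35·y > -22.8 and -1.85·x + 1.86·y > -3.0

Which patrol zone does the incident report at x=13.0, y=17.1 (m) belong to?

Theta

-2.09·13.0 + 0.35·17.1 = -21.185, which is > -22.8
-1.85·13.0 + 1.86·17.1 = 7.756, which is > -3.0
This sign pattern matches Theta.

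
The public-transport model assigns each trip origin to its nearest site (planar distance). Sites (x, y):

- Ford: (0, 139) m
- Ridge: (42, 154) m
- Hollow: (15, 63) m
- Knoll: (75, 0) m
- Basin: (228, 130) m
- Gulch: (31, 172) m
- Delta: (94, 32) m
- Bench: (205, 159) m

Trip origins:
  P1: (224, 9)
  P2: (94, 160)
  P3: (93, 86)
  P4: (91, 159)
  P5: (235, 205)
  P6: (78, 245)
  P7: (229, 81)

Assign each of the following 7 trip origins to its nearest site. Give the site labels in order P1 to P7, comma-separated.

P1 → Basin (d²=14657.00)
P2 → Ridge (d²=2740.00)
P3 → Delta (d²=2917.00)
P4 → Ridge (d²=2426.00)
P5 → Bench (d²=3016.00)
P6 → Gulch (d²=7538.00)
P7 → Basin (d²=2402.00)

Basin, Ridge, Delta, Ridge, Bench, Gulch, Basin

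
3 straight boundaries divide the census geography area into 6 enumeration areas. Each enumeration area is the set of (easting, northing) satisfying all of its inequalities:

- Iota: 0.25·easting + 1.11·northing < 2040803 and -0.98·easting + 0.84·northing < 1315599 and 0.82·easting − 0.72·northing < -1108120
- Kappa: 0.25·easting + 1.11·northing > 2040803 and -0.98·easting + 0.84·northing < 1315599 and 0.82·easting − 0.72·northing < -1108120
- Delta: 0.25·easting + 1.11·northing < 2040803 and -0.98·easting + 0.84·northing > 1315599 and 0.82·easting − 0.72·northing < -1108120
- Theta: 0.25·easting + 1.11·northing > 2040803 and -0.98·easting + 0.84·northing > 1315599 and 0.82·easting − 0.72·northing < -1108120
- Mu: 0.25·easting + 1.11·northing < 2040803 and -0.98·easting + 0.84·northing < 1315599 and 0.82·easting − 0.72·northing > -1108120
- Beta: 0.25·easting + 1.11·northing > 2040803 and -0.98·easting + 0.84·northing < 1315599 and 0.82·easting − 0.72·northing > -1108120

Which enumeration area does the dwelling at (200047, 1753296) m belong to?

Mu

0.25·200047 + 1.11·1753296 = 1996170.310, which is < 2040803
-0.98·200047 + 0.84·1753296 = 1276722.580, which is < 1315599
0.82·200047 − 0.72·1753296 = -1098334.580, which is > -1108120
This sign pattern matches Mu.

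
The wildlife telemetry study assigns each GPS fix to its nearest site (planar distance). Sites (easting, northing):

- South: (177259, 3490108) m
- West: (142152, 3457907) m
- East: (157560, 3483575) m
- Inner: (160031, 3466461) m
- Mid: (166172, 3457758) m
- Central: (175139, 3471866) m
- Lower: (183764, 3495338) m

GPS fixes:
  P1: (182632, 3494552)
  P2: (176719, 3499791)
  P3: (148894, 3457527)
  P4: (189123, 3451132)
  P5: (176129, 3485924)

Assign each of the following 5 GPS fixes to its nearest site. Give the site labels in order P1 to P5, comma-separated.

P1 → Lower (d²=1899220.00)
P2 → Lower (d²=69461234.00)
P3 → West (d²=45598964.00)
P4 → Mid (d²=570652277.00)
P5 → South (d²=18782756.00)

Lower, Lower, West, Mid, South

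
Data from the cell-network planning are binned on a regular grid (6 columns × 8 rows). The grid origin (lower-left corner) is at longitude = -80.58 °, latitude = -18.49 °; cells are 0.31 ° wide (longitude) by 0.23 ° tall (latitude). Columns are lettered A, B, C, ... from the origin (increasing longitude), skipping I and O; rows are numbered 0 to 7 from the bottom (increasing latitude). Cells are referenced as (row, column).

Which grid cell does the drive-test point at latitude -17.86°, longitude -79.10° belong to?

(2, E)

Column index: ⌊(-79.10 − -80.58) / 0.31⌋ = ⌊4.774⌋ = 4 → column E
Row offset from origin: ⌊(-17.86 − -18.49) / 0.23⌋ = ⌊2.739⌋ = 2 → row 2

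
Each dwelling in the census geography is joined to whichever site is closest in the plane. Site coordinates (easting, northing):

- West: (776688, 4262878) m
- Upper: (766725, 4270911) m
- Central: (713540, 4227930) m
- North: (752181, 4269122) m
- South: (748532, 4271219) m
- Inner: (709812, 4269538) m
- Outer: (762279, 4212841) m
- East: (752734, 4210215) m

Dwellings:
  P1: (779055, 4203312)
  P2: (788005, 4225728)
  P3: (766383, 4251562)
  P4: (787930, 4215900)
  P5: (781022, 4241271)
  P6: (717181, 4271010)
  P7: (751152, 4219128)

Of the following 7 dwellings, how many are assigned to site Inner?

1

P1 → Outer
P2 → Outer
P3 → West
P4 → Outer
P5 → West
P6 → Inner
P7 → East
1 of the 7 goes to Inner.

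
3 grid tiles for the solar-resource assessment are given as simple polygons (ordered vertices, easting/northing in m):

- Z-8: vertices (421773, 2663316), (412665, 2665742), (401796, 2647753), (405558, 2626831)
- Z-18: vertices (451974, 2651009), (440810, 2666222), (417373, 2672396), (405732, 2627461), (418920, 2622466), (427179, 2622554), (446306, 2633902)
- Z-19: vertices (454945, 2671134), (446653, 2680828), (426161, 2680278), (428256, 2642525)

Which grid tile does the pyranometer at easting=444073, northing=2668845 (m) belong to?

Cast a ray rightward from (444073, 2668845). For each polygon, the edges (by vertex number in listed order) whose endpoints lie on opposite sides of northing = 2668845, where each meets that height, and whether that is right or left of the point:
Z-8: no edge straddles that height → 0 crossings.
Z-18: 2–3 at easting≈430852.9 (left), 3–4 at easting≈416453.1 (left) → 0 crossings.
Z-19: 3–4 at easting≈426795.4 (left), 4–1 at easting≈452809.6 (right) → 1 crossing.
Only Z-19 has an odd count, so the point is inside Z-19.

Z-19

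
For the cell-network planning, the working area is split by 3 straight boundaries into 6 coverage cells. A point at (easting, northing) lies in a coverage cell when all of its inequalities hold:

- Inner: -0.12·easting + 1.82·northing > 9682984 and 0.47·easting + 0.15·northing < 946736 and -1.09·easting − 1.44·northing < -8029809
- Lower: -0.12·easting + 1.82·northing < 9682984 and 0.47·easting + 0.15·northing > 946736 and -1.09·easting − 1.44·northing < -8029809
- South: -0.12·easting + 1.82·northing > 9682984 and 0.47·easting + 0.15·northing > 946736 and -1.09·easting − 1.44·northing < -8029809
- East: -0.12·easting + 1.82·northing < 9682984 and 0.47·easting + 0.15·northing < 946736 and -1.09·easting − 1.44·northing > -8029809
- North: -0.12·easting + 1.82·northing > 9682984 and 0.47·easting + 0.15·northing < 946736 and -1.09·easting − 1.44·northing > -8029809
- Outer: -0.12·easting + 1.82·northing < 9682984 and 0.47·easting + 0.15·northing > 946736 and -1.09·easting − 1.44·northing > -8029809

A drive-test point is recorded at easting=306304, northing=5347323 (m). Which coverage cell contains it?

Inner

-0.12·306304 + 1.82·5347323 = 9695371.380, which is > 9682984
0.47·306304 + 0.15·5347323 = 946061.330, which is < 946736
-1.09·306304 − 1.44·5347323 = -8034016.480, which is < -8029809
This sign pattern matches Inner.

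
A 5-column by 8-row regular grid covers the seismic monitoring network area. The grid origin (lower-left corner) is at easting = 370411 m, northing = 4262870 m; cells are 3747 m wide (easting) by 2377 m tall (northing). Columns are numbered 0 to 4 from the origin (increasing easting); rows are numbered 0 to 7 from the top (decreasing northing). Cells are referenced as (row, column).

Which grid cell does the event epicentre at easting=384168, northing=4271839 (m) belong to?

Column index: ⌊(384168 − 370411) / 3747⌋ = ⌊3.671⌋ = 3
Row offset from origin: ⌊(4271839 − 4262870) / 2377⌋ = ⌊3.773⌋ = 3 → row 4 (counted from top)

(4, 3)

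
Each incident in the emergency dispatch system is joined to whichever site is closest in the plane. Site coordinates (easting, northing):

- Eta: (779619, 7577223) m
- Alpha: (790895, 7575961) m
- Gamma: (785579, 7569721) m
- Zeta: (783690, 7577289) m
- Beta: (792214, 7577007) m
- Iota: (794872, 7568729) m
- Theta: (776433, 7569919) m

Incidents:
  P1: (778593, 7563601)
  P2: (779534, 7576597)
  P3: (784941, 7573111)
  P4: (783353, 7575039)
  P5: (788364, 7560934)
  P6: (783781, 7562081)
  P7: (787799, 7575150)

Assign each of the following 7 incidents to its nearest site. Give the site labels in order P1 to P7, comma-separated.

Theta, Eta, Gamma, Zeta, Gamma, Gamma, Alpha

P1 → Theta (d²=44582724.00)
P2 → Eta (d²=399101.00)
P3 → Gamma (d²=11899144.00)
P4 → Zeta (d²=5176069.00)
P5 → Gamma (d²=84967594.00)
P6 → Gamma (d²=61602404.00)
P7 → Alpha (d²=10242937.00)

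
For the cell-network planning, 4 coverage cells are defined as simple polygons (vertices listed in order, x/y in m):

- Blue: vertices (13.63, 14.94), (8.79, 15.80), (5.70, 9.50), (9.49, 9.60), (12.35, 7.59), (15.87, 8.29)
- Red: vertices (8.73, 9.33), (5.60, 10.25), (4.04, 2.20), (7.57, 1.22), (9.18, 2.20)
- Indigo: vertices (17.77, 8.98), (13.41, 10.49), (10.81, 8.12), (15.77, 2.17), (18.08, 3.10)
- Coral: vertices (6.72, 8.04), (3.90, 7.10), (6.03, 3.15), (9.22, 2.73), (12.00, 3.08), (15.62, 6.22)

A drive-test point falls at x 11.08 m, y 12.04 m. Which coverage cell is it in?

Blue

Cast a ray rightward from (11.08, 12.04). For each polygon, the edges (by vertex number in listed order) whose endpoints lie on opposite sides of y = 12.04, where each meets that height, and whether that is right or left of the point:
Blue: 2–3 at x≈6.946 (left), 6–1 at x≈14.607 (right) → 1 crossing.
Red: no edge straddles that height → 0 crossings.
Indigo: no edge straddles that height → 0 crossings.
Coral: no edge straddles that height → 0 crossings.
Only Blue has an odd count, so the point is inside Blue.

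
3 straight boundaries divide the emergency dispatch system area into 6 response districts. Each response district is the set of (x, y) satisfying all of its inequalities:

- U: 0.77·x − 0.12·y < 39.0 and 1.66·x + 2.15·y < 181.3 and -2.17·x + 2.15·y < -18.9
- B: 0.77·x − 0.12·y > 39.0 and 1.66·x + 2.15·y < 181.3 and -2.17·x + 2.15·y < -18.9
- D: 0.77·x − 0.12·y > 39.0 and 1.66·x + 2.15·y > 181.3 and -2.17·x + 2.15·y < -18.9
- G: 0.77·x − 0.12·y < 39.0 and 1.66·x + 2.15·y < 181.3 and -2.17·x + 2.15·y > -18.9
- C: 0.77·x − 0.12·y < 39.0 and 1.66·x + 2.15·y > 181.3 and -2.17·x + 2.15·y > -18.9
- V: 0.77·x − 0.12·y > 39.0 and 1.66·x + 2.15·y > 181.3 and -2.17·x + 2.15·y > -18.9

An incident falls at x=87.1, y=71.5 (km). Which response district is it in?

0.77·87.1 − 0.12·71.5 = 58.487, which is > 39.0
1.66·87.1 + 2.15·71.5 = 298.311, which is > 181.3
-2.17·87.1 + 2.15·71.5 = -35.282, which is < -18.9
This sign pattern matches D.

D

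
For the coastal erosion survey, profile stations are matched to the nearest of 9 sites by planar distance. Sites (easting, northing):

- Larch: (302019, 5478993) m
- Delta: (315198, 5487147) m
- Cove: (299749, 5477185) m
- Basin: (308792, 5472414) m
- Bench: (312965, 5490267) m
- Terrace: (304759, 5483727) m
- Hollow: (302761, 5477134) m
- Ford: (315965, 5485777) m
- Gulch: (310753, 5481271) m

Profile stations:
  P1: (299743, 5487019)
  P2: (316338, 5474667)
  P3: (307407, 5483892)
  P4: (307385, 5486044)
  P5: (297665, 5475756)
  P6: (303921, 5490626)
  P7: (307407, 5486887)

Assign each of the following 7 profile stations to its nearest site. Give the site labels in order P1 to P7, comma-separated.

Terrace, Basin, Terrace, Terrace, Cove, Terrace, Terrace

P1 → Terrace (d²=35997520.00)
P2 → Basin (d²=62018125.00)
P3 → Terrace (d²=7039129.00)
P4 → Terrace (d²=12264365.00)
P5 → Cove (d²=6385097.00)
P6 → Terrace (d²=48298445.00)
P7 → Terrace (d²=16997504.00)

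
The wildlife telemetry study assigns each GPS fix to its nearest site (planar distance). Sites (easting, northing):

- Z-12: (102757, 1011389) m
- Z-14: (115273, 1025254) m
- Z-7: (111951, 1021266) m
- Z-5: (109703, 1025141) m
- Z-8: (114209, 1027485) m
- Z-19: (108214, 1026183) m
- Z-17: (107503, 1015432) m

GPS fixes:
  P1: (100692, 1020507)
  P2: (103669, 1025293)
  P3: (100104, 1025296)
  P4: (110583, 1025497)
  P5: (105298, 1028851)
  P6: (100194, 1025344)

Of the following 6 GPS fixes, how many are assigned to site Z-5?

1

P1 → Z-17
P2 → Z-19
P3 → Z-19
P4 → Z-5
P5 → Z-19
P6 → Z-19
1 of the 6 goes to Z-5.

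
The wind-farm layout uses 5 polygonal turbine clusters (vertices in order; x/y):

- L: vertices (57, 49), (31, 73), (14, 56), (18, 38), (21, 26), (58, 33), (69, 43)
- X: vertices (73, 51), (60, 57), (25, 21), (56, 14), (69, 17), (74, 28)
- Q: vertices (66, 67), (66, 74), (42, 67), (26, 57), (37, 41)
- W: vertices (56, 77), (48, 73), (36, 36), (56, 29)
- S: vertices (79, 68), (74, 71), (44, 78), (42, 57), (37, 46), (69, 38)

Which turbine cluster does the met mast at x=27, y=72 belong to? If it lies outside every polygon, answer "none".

Cast a ray rightward from (27, 72). For each polygon, the edges (by vertex number in listed order) whose endpoints lie on opposite sides of y = 72, where each meets that height, and whether that is right or left of the point:
L: 1–2 at x≈32.1 (right), 2–3 at x≈30.0 (right) → 2 crossings.
X: no edge straddles that height → 0 crossings.
Q: 1–2 at x≈66.0 (right), 2–3 at x≈59.1 (right) → 2 crossings.
W: 2–3 at x≈47.7 (right), 4–1 at x≈56.0 (right) → 2 crossings.
S: 2–3 at x≈69.7 (right), 3–4 at x≈43.4 (right) → 2 crossings.
All counts are even, so the point lies outside every listed polygon.

none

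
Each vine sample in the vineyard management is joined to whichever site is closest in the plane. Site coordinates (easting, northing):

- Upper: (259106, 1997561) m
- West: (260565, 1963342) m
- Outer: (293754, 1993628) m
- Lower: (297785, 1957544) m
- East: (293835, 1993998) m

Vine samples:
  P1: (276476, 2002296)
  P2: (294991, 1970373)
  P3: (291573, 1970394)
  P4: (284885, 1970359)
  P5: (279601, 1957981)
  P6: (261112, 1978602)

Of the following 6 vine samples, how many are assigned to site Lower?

4

P1 → Upper
P2 → Lower
P3 → Lower
P4 → Lower
P5 → Lower
P6 → West
4 of the 6 go to Lower.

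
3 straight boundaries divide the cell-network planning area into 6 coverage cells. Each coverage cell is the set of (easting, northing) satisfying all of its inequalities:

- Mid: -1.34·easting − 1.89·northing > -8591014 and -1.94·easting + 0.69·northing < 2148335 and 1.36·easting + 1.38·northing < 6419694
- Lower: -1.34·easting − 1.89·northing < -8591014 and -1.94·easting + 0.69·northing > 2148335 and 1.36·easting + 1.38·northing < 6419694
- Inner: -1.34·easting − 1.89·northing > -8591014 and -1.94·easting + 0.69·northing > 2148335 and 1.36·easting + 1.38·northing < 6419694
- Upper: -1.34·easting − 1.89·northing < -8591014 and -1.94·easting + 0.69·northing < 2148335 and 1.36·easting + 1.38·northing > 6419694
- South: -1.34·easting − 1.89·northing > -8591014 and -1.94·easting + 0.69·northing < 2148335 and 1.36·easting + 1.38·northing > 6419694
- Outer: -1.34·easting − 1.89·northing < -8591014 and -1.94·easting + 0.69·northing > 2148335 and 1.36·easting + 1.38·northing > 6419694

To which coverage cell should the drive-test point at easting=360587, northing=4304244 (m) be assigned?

-1.34·360587 − 1.89·4304244 = -8618207.740, which is < -8591014
-1.94·360587 + 0.69·4304244 = 2270389.580, which is > 2148335
1.36·360587 + 1.38·4304244 = 6430255.040, which is > 6419694
This sign pattern matches Outer.

Outer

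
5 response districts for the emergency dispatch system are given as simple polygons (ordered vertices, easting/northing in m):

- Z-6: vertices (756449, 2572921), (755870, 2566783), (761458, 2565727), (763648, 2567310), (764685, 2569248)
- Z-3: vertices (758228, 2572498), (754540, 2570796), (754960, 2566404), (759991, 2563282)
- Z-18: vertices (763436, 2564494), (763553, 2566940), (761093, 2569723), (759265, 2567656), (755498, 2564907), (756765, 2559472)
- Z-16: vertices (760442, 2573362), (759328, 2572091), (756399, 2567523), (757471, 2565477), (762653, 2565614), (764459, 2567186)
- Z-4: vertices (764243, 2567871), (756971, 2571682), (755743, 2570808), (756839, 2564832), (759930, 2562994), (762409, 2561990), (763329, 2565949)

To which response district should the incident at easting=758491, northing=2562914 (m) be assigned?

Cast a ray rightward from (758491, 2562914). For each polygon, the edges (by vertex number in listed order) whose endpoints lie on opposite sides of northing = 2562914, where each meets that height, and whether that is right or left of the point:
Z-6: no edge straddles that height → 0 crossings.
Z-3: no edge straddles that height → 0 crossings.
Z-18: 5–6 at easting≈755962.6 (left), 6–1 at easting≈761337.2 (right) → 1 crossing.
Z-16: no edge straddles that height → 0 crossings.
Z-4: 5–6 at easting≈760127.5 (right), 6–7 at easting≈762623.7 (right) → 2 crossings.
Only Z-18 has an odd count, so the point is inside Z-18.

Z-18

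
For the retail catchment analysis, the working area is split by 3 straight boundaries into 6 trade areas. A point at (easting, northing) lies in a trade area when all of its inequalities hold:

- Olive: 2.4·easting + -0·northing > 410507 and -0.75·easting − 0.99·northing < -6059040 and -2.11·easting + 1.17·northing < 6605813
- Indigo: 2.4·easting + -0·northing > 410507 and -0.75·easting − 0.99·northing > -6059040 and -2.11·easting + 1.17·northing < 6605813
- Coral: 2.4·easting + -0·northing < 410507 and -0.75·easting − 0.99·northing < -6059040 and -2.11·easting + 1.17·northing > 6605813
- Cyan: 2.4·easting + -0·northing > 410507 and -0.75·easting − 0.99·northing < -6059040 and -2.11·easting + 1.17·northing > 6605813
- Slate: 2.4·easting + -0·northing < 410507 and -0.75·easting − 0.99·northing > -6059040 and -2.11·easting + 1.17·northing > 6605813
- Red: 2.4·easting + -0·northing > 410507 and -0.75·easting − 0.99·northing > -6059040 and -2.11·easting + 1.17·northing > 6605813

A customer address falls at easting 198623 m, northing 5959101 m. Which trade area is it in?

2.4·198623 + -0·5959101 = 476695.200, which is > 410507
-0.75·198623 − 0.99·5959101 = -6048477.240, which is > -6059040
-2.11·198623 + 1.17·5959101 = 6553053.640, which is < 6605813
This sign pattern matches Indigo.

Indigo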